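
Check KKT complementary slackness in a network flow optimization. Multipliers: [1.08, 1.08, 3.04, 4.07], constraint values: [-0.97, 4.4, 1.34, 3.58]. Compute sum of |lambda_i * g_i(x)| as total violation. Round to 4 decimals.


KKT complementary slackness check:
lambda_1 * g_1 = 1.08 * -0.97 = -1.0476
lambda_2 * g_2 = 1.08 * 4.4 = 4.752
lambda_3 * g_3 = 3.04 * 1.34 = 4.0736
lambda_4 * g_4 = 4.07 * 3.58 = 14.5706
Total violation = 1.0476 + 4.752 + 4.0736 + 14.5706 = 24.4438


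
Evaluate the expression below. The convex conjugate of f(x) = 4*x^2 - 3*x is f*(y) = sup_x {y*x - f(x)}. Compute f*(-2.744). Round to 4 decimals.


f*(y) = sup_x {y*x - a*x^2 - b*x} = sup_x {(y-b)*x - a*x^2}
FOC: (y - b) - 2a*x = 0 => x* = (y - b)/(2a)
x* = (-2.744 + 3)/(2*4) = 0.032
f*(-2.744) = (y-b)^2/(4a) = (-2.744 + 3)^2/(4*4)
= 0.0655/16 = 0.0041


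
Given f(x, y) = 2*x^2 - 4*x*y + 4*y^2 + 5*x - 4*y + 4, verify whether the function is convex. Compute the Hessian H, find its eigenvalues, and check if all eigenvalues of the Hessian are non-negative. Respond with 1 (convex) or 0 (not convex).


The Hessian of f(x,y) = 2*x^2 - 4*x*y + 4*y^2 + 5*x - 4*y + 4 is:
H = [[4, -4], [-4, 8]]
Trace = 4 + 8 = 12
Determinant = 4*8 - (-4)^2 = 16
Discriminant = (12)^2 - 4*16 = 80.0
Eigenvalues: lambda_1 = 1.5279, lambda_2 = 10.4721
The function is convex.

1


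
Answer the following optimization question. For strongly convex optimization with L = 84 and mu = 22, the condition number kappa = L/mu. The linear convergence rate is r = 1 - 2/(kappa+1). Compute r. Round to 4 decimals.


Step 1: Compute the condition number.
kappa = L/mu = 84/22 = 3.8182
Step 2: Compute the convergence rate.
r = 1 - 2/(kappa + 1) = 1 - 2*mu/(L + mu) = (L - mu)/(L + mu) = 62/106 = 0.5849


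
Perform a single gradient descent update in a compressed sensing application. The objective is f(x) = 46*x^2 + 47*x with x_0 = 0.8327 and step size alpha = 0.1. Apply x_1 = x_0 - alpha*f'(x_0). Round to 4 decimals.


We compute the gradient at x_0 and apply the update.
f'(x) = 92*x + 47
f'(0.8327) = 92*0.8327 + 47 = 123.6084
x_1 = 0.8327 - 0.1*123.6084 = -11.5281


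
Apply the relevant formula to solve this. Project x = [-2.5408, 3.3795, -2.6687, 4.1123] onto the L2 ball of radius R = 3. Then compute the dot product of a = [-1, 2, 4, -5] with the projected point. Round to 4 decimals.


Step 1: Compute ||x|| (intermediates to 6 decimals).
||x|| = sqrt((-2.5408)^2 + 3.3795^2 + (-2.6687)^2 + 4.1123^2) = 6.473767
Step 2: Project.
Since ||x|| > R, scale = R/||x|| = 3/6.473767 = 0.463409, proj(x) = scale * x
proj(x) = [-1.17743, 1.566091, -1.2367, 1.905677]
Step 3: Dot product.
a^T * proj(x) = -1*(-1.17743) + 2*1.566091 + 4*(-1.2367) - 5*1.905677 = -10.1656


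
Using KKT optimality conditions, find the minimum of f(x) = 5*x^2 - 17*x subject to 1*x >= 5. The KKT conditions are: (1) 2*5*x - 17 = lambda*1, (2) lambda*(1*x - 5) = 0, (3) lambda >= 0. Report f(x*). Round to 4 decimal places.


Step 1: Try lambda = 0 (constraint inactive).
x_unc = 17/(2*5) = 1.7
Check: 1*1.7 = 1.7 < 5 -- violated!
Step 2: Constraint must be active: 1*x = 5
x* = 5/1 = 5.0
lambda = (2*5*5.0 - 17)/1 = 33.0
Step 3: Compute optimal value.
f(x*) = 5*5.0^2 - 17*5.0 = 40.0


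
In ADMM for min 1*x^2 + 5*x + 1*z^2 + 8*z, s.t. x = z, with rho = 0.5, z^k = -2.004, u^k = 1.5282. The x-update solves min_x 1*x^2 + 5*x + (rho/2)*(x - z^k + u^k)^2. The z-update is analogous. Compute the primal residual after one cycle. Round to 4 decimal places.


ADMM iteration with rho = 0.5, z^k = -2.004, u^k = 1.5282
Step 1: x-update.
Minimize 1*x^2 + 5*x + (0.5/2)*(x + 2.004 + 1.5282)^2
FOC: (2*1 + 0.5)*x = -5 + 0.5*(-2.004 - 1.5282)
x^{k+1} = -2.7064
Step 2: z-update.
Minimize 1*z^2 + 8*z + (0.5/2)*(-2.7064 - z + 1.5282)^2
FOC: (2*1 + 0.5)*z = -8 + 0.5*(-2.7064 + 1.5282)
z^{k+1} = -3.4356
Step 3: u-update.
u^{k+1} = 1.5282 - 2.7064 + 3.4356 = 2.2574
Step 4: Primal residual = |-2.7064 + 3.4356| = 0.7292


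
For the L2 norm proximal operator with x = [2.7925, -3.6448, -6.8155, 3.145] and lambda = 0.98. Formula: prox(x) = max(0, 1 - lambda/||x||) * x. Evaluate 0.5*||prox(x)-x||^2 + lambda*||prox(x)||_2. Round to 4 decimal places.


Step 1: Compute ||x||.
||x|| = 8.7991
Step 2: Compute scaling factor.
scale = max(0, 1 - 0.98/8.7991) = 0.8886
Step 3: prox(x) = [2.4815, -3.2389, -6.0564, 2.7947]
||prox(x)|| = 7.8191
Step 4: Proximal objective.
0.5*||prox-x||^2 = 0.4802
lambda*||prox|| = 7.6627
Total = 8.1429


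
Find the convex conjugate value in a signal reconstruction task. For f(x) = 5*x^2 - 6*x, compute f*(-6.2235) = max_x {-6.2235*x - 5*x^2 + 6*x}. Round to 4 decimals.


f*(y) = sup_x {y*x - a*x^2 - b*x} = sup_x {(y-b)*x - a*x^2}
FOC: (y - b) - 2a*x = 0 => x* = (y - b)/(2a)
x* = (-6.2235 + 6)/(2*5) = -0.0224
f*(-6.2235) = (y-b)^2/(4a) = (-6.2235 + 6)^2/(4*5)
= 0.05/20 = 0.0025


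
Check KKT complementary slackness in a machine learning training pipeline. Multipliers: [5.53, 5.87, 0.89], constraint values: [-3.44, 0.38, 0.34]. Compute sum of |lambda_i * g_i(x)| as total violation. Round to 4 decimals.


KKT complementary slackness check:
lambda_1 * g_1 = 5.53 * -3.44 = -19.0232
lambda_2 * g_2 = 5.87 * 0.38 = 2.2306
lambda_3 * g_3 = 0.89 * 0.34 = 0.3026
Total violation = 19.0232 + 2.2306 + 0.3026 = 21.5564


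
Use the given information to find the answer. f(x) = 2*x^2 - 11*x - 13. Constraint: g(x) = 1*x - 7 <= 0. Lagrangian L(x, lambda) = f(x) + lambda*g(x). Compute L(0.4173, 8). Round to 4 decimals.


Step 1: Evaluate f(x).
f(0.4173) = 2*0.4173^2 - 11*0.4173 - 13 = -17.242
Step 2: Evaluate g(x).
g(0.4173) = 1*0.4173 - 7 = -6.5827
Step 3: Compute Lagrangian.
L = -17.242 + 8*-6.5827 = -69.9036


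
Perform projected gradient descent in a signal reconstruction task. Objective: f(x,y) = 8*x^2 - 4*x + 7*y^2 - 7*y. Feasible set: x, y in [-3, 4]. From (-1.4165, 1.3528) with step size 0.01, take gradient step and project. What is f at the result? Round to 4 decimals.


Step 1: Compute gradient at (-1.4165, 1.3528).
grad_x = 2*8*-1.4165 - 4 = -26.664
grad_y = 2*7*1.3528 - 7 = 11.9392
Step 2: Gradient step.
x_raw = -1.4165 - 0.01*-26.664 = -1.1499
y_raw = 1.3528 - 0.01*11.9392 = 1.2334
Step 3: Project onto [-3, 4].
x_proj = clip(-1.1499) = -1.1499
y_proj = clip(1.2334) = 1.2334
Step 4: Evaluate f.
f(-1.1499, 1.2334) = 17.1921


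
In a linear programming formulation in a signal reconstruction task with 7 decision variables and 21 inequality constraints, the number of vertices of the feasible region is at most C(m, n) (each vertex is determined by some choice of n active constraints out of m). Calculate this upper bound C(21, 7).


Each vertex corresponds to some choice of n active constraints out of m, so the number of vertices is at most C(m, n) = m! / (n!(m-n)!).
m = 21, n = 7
Numerator: 21 * 20 * 19 * 18 * 17 * 16 * 15
Denominator: 7! = 5040
C(21, 7) = 116280


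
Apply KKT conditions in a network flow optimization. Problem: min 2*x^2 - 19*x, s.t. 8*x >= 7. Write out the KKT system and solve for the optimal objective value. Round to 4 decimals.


Step 1: Try lambda = 0 (constraint inactive).
Stationarity: 2*2*x - 19 = 0
x* = 19/(2*2) = 4.75
Check constraint: 8*4.75 = 38.0 >= 7 -- satisfied.
Step 2: Compute optimal value.
f(x*) = 2*4.75^2 - 19*4.75 = -45.125


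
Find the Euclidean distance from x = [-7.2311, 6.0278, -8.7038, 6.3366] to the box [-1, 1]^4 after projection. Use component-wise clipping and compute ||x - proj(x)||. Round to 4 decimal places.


Project each component onto [-1, 1].
clip(-7.2311) = -1.0, clip(6.0278) = 1.0, clip(-8.7038) = -1.0, clip(6.3366) = 1.0
Projection = [-1.0, 1.0, -1.0, 1.0]
Squared diffs: [38.8266, 25.2788, 59.3485, 28.4793]
Distance = sqrt(151.9332) = 12.3261


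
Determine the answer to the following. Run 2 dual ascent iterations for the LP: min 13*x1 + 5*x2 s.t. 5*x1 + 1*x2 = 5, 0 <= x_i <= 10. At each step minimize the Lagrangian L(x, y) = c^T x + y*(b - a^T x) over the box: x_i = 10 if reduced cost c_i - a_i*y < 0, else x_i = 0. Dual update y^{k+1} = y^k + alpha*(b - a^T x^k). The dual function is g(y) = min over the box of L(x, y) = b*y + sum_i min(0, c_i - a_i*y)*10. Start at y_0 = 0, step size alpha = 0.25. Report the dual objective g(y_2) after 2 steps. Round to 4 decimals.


Dual ascent for LP: min 13*x1 + 5*x2, 5*x1 + 1*x2 = 5, 0 <= x_i <= 10
Step 1: y^k = 0.0, reduced costs: (13.0, 5.0)
  x^k = (0.0, 0.0), subgradient = b - a^T x = 5.0
  y^{k+1} = 0.0 + 0.25*5.0 = 1.25
Step 2: y^k = 1.25, reduced costs: (6.75, 3.75)
  x^k = (0.0, 0.0), subgradient = b - a^T x = 5.0
  y^{k+1} = 1.25 + 0.25*5.0 = 2.5
Dual objective at y_2 = 2.5: reduced costs (0.5, 2.5), box minimizer x = (0.0, 0.0)
g(y_2) = b*y + (c1 - a1*y)*x1 + (c2 - a2*y)*x2 = 5*2.5 + 0.5*0.0 + 2.5*0.0 = 12.5 + 0.0 + 0.0 = 12.5


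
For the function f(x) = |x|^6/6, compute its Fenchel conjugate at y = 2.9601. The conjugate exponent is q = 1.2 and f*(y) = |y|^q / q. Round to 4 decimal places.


The conjugate exponent q satisfies 1/p + 1/q = 1.
p = 6, so q = 6/(6 - 1) = 1.2
|y|^q = 2.9601^1.2 = 3.6776
f*(2.9601) = 3.6776 / 1.2 = 3.0647


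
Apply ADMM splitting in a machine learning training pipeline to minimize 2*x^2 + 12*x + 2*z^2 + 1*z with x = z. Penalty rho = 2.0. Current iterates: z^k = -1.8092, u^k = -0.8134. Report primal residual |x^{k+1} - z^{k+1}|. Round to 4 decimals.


ADMM iteration with rho = 2.0, z^k = -1.8092, u^k = -0.8134
Step 1: x-update.
Minimize 2*x^2 + 12*x + (2.0/2)*(x + 1.8092 - 0.8134)^2
FOC: (2*2 + 2.0)*x = -12 + 2.0*(-1.8092 + 0.8134)
x^{k+1} = -2.3319
Step 2: z-update.
Minimize 2*z^2 + 1*z + (2.0/2)*(-2.3319 - z - 0.8134)^2
FOC: (2*2 + 2.0)*z = -1 + 2.0*(-2.3319 - 0.8134)
z^{k+1} = -1.2151
Step 3: u-update.
u^{k+1} = -0.8134 - 2.3319 + 1.2151 = -1.9302
Step 4: Primal residual = |-2.3319 + 1.2151| = 1.1168


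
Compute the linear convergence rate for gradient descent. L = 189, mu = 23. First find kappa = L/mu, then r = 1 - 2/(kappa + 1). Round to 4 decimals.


Step 1: Compute the condition number.
kappa = L/mu = 189/23 = 8.2174
Step 2: Compute the convergence rate.
r = 1 - 2/(kappa + 1) = 1 - 2*mu/(L + mu) = (L - mu)/(L + mu) = 166/212 = 0.783


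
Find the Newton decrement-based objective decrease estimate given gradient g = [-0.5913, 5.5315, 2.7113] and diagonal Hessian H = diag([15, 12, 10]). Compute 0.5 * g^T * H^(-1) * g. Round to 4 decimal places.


Step 1: H is diagonal, so H^(-1) * g = [-0.0394, 0.461, 0.2711].
Step 2: g^T H^(-1) g = sum_i g_i^2 / H_ii
  = (-0.5913)^2/15 + (5.5315)^2/12 + (2.7113)^2/10
  = 0.0233 + 2.5498 + 0.7351 = 3.3082
Step 3: Objective decrease = 0.5 * g^T H^(-1) g = 1.6541


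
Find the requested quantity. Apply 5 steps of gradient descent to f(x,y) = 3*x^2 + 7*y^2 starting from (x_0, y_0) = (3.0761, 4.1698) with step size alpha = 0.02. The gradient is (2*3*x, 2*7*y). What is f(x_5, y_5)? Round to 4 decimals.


Gradient descent on f(x,y) = 3*x^2 + 7*y^2.
Starting point: (3.0761, 4.1698), alpha = 0.02
Step 1: grad_x = 2*3*3.0761 = 18.4566, grad_y = 2*7*4.1698 = 58.3772
  x_1 = 3.0761 - 0.02*18.4566 = 2.707
  y_1 = 4.1698 - 0.02*58.3772 = 3.0023
Step 2: grad_x = 2*3*2.707 = 16.2418, grad_y = 2*7*3.0023 = 42.0316
  x_2 = 2.707 - 0.02*16.2418 = 2.3821
  y_2 = 3.0023 - 0.02*42.0316 = 2.1616
Step 3: grad_x = 2*3*2.3821 = 14.2928, grad_y = 2*7*2.1616 = 30.2627
  x_3 = 2.3821 - 0.02*14.2928 = 2.0963
  y_3 = 2.1616 - 0.02*30.2627 = 1.5564
Step 4: grad_x = 2*3*2.0963 = 12.5777, grad_y = 2*7*1.5564 = 21.7892
  x_4 = 2.0963 - 0.02*12.5777 = 1.8447
  y_4 = 1.5564 - 0.02*21.7892 = 1.1206
Step 5: grad_x = 2*3*1.8447 = 11.0683, grad_y = 2*7*1.1206 = 15.6882
  x_5 = 1.8447 - 0.02*11.0683 = 1.6234
  y_5 = 1.1206 - 0.02*15.6882 = 0.8068
f(1.6234, 0.8068) = 3*1.6234^2 + 7*0.8068^2 = 12.4626


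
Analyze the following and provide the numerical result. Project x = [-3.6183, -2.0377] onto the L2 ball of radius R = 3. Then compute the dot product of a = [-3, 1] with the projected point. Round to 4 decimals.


Step 1: Compute ||x|| (intermediates to 6 decimals).
||x|| = sqrt((-3.6183)^2 + (-2.0377)^2) = 4.152628
Step 2: Project.
Since ||x|| > R, scale = R/||x|| = 3/4.152628 = 0.722434, proj(x) = scale * x
proj(x) = [-2.613983, -1.472104]
Step 3: Dot product.
a^T * proj(x) = -3*(-2.613983) + 1*(-1.472104) = 6.3698


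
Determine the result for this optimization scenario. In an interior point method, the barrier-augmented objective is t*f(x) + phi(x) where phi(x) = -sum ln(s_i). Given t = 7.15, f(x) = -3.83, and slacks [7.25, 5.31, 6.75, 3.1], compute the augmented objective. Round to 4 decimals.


Step 1: Compute log-barrier.
ln values: [1.981, 1.6696, 1.9095, 1.1314]
phi = -(1.981 + 1.6696 + 1.9095 + 1.1314) = -6.6915
Step 2: Compute augmented objective.
t*f(x) = 7.15*-3.83 = -27.3845
Total = -27.3845 - 6.6915 = -34.076


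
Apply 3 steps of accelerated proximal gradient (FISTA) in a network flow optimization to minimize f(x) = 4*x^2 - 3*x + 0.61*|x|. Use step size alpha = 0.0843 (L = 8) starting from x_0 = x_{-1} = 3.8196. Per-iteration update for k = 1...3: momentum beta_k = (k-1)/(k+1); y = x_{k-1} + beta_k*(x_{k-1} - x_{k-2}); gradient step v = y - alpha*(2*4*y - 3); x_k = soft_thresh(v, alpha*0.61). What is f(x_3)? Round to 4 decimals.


FISTA on f(x) = 4*x^2 - 3*x + 0.61*|x|
L = 8, alpha = 0.0843
Iteration 1: beta = 0.0, y = 3.8196 + 0.0*(3.8196 - 3.8196) = 3.8196
  grad(y) = 27.5568, v = y - alpha*grad = 1.4966
  prox(v) = soft_thresh(1.4966, 0.0514) = 1.4451
Iteration 2: beta = 0.3333, y = 1.4451 + 0.3333*(1.4451 - 3.8196) = 0.6537
  grad(y) = 2.2292, v = y - alpha*grad = 0.4657
  prox(v) = soft_thresh(0.4657, 0.0514) = 0.4143
Iteration 3: beta = 0.5, y = 0.4143 + 0.5*(0.4143 - 1.4451) = -0.1011
  grad(y) = -3.8089, v = y - alpha*grad = 0.22
  prox(v) = soft_thresh(0.22, 0.0514) = 0.1686
f(x_3) = 4*0.1686^2 - 3*0.1686 + 0.61*|0.1686| = -0.2892


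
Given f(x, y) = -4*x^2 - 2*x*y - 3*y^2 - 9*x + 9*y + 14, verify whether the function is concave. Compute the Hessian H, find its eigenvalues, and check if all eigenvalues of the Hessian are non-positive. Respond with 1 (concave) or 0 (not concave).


The Hessian of f(x,y) = -4*x^2 - 2*x*y - 3*y^2 - 9*x + 9*y + 14 is:
H = [[-8, -2], [-2, -6]]
Trace = -8 - 6 = -14
Determinant = -8*-6 - (-2)^2 = 44
Discriminant = (-14)^2 - 4*44 = 20.0
Eigenvalues: lambda_1 = -9.2361, lambda_2 = -4.7639
The function is concave.

1


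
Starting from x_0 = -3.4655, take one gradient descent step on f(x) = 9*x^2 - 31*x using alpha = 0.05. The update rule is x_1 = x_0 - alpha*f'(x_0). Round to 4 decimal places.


We compute the gradient at x_0 and apply the update.
f'(x) = 18*x - 31
f'(-3.4655) = 18*-3.4655 - 31 = -93.379
x_1 = -3.4655 - 0.05*-93.379 = 1.2035


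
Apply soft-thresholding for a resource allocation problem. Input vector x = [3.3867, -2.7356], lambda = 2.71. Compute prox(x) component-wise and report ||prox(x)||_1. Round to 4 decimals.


Soft-thresholding with lambda = 2.71:
prox(3.3867) = sign(3.3867)*max(|3.3867| - 2.71, 0) = 0.6767
prox(-2.7356) = sign(-2.7356)*max(|-2.7356| - 2.71, 0) = -0.0256
prox(x) = [0.6767, -0.0256]
||prox(x)||_1 = 0.6767 + 0.0256 = 0.7023


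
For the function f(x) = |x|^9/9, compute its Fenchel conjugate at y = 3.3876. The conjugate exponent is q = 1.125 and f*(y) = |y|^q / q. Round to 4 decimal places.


The conjugate exponent q satisfies 1/p + 1/q = 1.
p = 9, so q = 9/(9 - 1) = 1.125
|y|^q = 3.3876^1.125 = 3.9457
f*(3.3876) = 3.9457 / 1.125 = 3.5073


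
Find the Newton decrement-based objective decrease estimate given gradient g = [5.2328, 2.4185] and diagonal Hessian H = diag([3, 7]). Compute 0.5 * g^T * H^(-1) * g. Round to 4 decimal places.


Step 1: H is diagonal, so H^(-1) * g = [1.7443, 0.3455].
Step 2: g^T H^(-1) g = sum_i g_i^2 / H_ii
  = (5.2328)^2/3 + (2.4185)^2/7
  = 9.1274 + 0.8356 = 9.963
Step 3: Objective decrease = 0.5 * g^T H^(-1) g = 4.9815


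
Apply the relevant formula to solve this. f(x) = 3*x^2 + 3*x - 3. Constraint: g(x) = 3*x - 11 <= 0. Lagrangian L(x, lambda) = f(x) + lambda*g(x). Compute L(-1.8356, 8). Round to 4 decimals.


Step 1: Evaluate f(x).
f(-1.8356) = 3*(-1.8356)^2 + 3*(-1.8356) - 3 = 1.6015
Step 2: Evaluate g(x).
g(-1.8356) = 3*-1.8356 - 11 = -16.5068
Step 3: Compute Lagrangian.
L = 1.6015 + 8*-16.5068 = -130.4529


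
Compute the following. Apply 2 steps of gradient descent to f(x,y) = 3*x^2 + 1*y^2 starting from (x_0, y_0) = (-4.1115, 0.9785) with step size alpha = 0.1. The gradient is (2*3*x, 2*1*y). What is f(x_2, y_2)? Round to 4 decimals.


Gradient descent on f(x,y) = 3*x^2 + 1*y^2.
Starting point: (-4.1115, 0.9785), alpha = 0.1
Step 1: grad_x = 2*3*-4.1115 = -24.669, grad_y = 2*1*0.9785 = 1.957
  x_1 = -4.1115 - 0.1*-24.669 = -1.6446
  y_1 = 0.9785 - 0.1*1.957 = 0.7828
Step 2: grad_x = 2*3*-1.6446 = -9.8676, grad_y = 2*1*0.7828 = 1.5656
  x_2 = -1.6446 - 0.1*-9.8676 = -0.6578
  y_2 = 0.7828 - 0.1*1.5656 = 0.6262
f(-0.6578, 0.6262) = 3*(-0.6578)^2 + 1*0.6262^2 = 1.6904


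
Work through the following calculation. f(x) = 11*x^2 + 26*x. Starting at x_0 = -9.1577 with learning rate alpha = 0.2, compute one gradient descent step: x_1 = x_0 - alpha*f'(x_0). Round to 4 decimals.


We compute the gradient at x_0 and apply the update.
f'(x) = 22*x + 26
f'(-9.1577) = 22*-9.1577 + 26 = -175.4694
x_1 = -9.1577 - 0.2*-175.4694 = 25.9362


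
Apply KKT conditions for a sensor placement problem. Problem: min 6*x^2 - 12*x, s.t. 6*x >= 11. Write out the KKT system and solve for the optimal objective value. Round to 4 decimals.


Step 1: Try lambda = 0 (constraint inactive).
x_unc = 12/(2*6) = 1.0
Check: 6*1.0 = 6.0 < 11 -- violated!
Step 2: Constraint must be active: 6*x = 11
x* = 11/6 = 1.8333 (rounded; the exact value 11/6 is used below)
lambda = (2*6*(11/6) - 12)/6 = 1.6667
Step 3: Compute optimal value.
f(x*) = 6*(11/6)^2 - 12*(11/6) = -1.8333


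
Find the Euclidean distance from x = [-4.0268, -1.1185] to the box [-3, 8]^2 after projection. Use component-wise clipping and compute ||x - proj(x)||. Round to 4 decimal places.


Project each component onto [-3, 8].
clip(-4.0268) = -3.0, clip(-1.1185) = -1.1185
Projection = [-3.0, -1.1185]
Squared diffs: [1.0543, 0.0]
Distance = sqrt(1.0543) = 1.0268


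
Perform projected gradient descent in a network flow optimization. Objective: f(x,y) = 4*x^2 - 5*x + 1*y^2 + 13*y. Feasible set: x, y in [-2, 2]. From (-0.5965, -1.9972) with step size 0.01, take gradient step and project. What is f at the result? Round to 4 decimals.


Step 1: Compute gradient at (-0.5965, -1.9972).
grad_x = 2*4*-0.5965 - 5 = -9.772
grad_y = 2*1*-1.9972 + 13 = 9.0056
Step 2: Gradient step.
x_raw = -0.5965 - 0.01*-9.772 = -0.4988
y_raw = -1.9972 - 0.01*9.0056 = -2.0873
Step 3: Project onto [-2, 2].
x_proj = clip(-0.4988) = -0.4988
y_proj = clip(-2.0873) = -2.0
Step 4: Evaluate f.
f(-0.4988, -2.0) = -18.511


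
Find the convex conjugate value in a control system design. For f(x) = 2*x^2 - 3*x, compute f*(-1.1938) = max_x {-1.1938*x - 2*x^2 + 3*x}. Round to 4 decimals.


f*(y) = sup_x {y*x - a*x^2 - b*x} = sup_x {(y-b)*x - a*x^2}
FOC: (y - b) - 2a*x = 0 => x* = (y - b)/(2a)
x* = (-1.1938 + 3)/(2*2) = 0.4516
f*(-1.1938) = (y-b)^2/(4a) = (-1.1938 + 3)^2/(4*2)
= 3.2624/8 = 0.4078


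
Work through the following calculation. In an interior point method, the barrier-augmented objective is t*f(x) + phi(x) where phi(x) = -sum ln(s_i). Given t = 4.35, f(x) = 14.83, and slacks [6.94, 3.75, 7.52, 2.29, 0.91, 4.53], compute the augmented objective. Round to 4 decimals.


Step 1: Compute log-barrier.
ln values: [1.9373, 1.3218, 2.0176, 0.8286, -0.0943, 1.5107]
phi = -(1.9373 + 1.3218 + 2.0176 + 0.8286 - 0.0943 + 1.5107) = -7.5216
Step 2: Compute augmented objective.
t*f(x) = 4.35*14.83 = 64.5105
Total = 64.5105 - 7.5216 = 56.9889


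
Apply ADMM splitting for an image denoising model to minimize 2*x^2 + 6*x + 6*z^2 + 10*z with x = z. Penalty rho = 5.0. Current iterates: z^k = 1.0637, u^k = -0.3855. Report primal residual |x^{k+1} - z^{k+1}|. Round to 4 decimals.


ADMM iteration with rho = 5.0, z^k = 1.0637, u^k = -0.3855
Step 1: x-update.
Minimize 2*x^2 + 6*x + (5.0/2)*(x - 1.0637 - 0.3855)^2
FOC: (2*2 + 5.0)*x = -6 + 5.0*(1.0637 + 0.3855)
x^{k+1} = 0.1384
Step 2: z-update.
Minimize 6*z^2 + 10*z + (5.0/2)*(0.1384 - z - 0.3855)^2
FOC: (2*6 + 5.0)*z = -10 + 5.0*(0.1384 - 0.3855)
z^{k+1} = -0.6609
Step 3: u-update.
u^{k+1} = -0.3855 + 0.1384 + 0.6609 = 0.4138
Step 4: Primal residual = |0.1384 + 0.6609| = 0.7993


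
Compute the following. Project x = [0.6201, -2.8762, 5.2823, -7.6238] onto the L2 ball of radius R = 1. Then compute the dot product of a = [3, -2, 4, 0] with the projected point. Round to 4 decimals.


Step 1: Compute ||x|| (intermediates to 6 decimals).
||x|| = sqrt(0.6201^2 + (-2.8762)^2 + 5.2823^2 + (-7.6238)^2) = 9.730471
Step 2: Project.
Since ||x|| > R, scale = R/||x|| = 1/9.730471 = 0.10277, proj(x) = scale * x
proj(x) = [0.063728, -0.295587, 0.542862, -0.783498]
Step 3: Dot product.
a^T * proj(x) = 3*0.063728 - 2*(-0.295587) + 4*0.542862 + 0*(-0.783498) = 2.9538


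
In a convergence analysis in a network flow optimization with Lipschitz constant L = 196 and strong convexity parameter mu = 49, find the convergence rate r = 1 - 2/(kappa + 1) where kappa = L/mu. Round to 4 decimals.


Step 1: Compute the condition number.
kappa = L/mu = 196/49 = 4.0
Step 2: Compute the convergence rate.
r = 1 - 2/(kappa + 1) = 1 - 2*mu/(L + mu) = (L - mu)/(L + mu) = 147/245 = 0.6


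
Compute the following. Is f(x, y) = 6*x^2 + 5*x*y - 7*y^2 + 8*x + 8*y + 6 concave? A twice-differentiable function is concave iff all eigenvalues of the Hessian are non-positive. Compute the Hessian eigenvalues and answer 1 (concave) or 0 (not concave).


The Hessian of f(x,y) = 6*x^2 + 5*x*y - 7*y^2 + 8*x + 8*y + 6 is:
H = [[12, 5], [5, -14]]
Trace = 12 - 14 = -2
Determinant = 12*-14 - (5)^2 = -193
Discriminant = (-2)^2 - 4*-193 = 776.0
Eigenvalues: lambda_1 = -14.9284, lambda_2 = 12.9284
The function is not concave.

0


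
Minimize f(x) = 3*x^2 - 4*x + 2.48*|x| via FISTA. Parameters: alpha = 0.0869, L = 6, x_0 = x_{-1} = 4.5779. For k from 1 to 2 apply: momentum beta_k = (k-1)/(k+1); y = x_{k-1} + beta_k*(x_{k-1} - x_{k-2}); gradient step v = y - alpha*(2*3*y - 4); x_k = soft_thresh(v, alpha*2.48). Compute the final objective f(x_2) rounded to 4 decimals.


FISTA on f(x) = 3*x^2 - 4*x + 2.48*|x|
L = 6, alpha = 0.0869
Iteration 1: beta = 0.0, y = 4.5779 + 0.0*(4.5779 - 4.5779) = 4.5779
  grad(y) = 23.4674, v = y - alpha*grad = 2.5386
  prox(v) = soft_thresh(2.5386, 0.2155) = 2.3231
Iteration 2: beta = 0.3333, y = 2.3231 + 0.3333*(2.3231 - 4.5779) = 1.5715
  grad(y) = 5.4288, v = y - alpha*grad = 1.0997
  prox(v) = soft_thresh(1.0997, 0.2155) = 0.8842
f(x_2) = 3*0.8842^2 - 4*0.8842 + 2.48*|0.8842| = 1.0014


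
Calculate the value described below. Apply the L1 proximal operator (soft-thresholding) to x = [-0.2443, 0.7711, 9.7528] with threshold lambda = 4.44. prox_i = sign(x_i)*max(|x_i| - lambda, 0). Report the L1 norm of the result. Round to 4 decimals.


Soft-thresholding with lambda = 4.44:
prox(-0.2443) = sign(-0.2443)*max(|-0.2443| - 4.44, 0) = 0.0
prox(0.7711) = sign(0.7711)*max(|0.7711| - 4.44, 0) = 0.0
prox(9.7528) = sign(9.7528)*max(|9.7528| - 4.44, 0) = 5.3128
prox(x) = [0.0, 0.0, 5.3128]
||prox(x)||_1 = 0.0 + 0.0 + 5.3128 = 5.3128


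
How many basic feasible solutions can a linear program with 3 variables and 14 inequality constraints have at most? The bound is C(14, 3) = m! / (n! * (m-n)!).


Each vertex corresponds to some choice of n active constraints out of m, so the number of vertices is at most C(m, n) = m! / (n!(m-n)!).
m = 14, n = 3
Numerator: 14 * 13 * 12
Denominator: 3! = 6
C(14, 3) = 364


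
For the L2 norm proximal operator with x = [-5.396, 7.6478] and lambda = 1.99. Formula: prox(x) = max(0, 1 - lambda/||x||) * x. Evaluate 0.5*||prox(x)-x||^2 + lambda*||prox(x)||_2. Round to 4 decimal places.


Step 1: Compute ||x||.
||x|| = 9.3598
Step 2: Compute scaling factor.
scale = max(0, 1 - 1.99/9.3598) = 0.7874
Step 3: prox(x) = [-4.2487, 6.0218]
||prox(x)|| = 7.3698
Step 4: Proximal objective.
0.5*||prox-x||^2 = 1.9801
lambda*||prox|| = 14.6659
Total = 16.6459


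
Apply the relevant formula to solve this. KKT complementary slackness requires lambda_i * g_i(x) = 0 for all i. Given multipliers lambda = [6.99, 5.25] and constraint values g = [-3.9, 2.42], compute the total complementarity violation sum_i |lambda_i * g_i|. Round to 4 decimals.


KKT complementary slackness check:
lambda_1 * g_1 = 6.99 * -3.9 = -27.261
lambda_2 * g_2 = 5.25 * 2.42 = 12.705
Total violation = 27.261 + 12.705 = 39.966


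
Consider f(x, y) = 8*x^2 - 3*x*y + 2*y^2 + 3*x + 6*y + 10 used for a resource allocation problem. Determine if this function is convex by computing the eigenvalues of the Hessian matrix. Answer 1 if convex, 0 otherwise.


The Hessian of f(x,y) = 8*x^2 - 3*x*y + 2*y^2 + 3*x + 6*y + 10 is:
H = [[16, -3], [-3, 4]]
Trace = 16 + 4 = 20
Determinant = 16*4 - (-3)^2 = 55
Discriminant = (20)^2 - 4*55 = 180.0
Eigenvalues: lambda_1 = 3.2918, lambda_2 = 16.7082
The function is convex.

1


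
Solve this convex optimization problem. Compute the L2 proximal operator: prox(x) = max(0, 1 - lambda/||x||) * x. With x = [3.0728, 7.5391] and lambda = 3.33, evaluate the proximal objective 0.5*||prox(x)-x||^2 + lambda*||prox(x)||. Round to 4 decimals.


Step 1: Compute ||x||.
||x|| = 8.1413
Step 2: Compute scaling factor.
scale = max(0, 1 - 3.33/8.1413) = 0.591
Step 3: prox(x) = [1.8159, 4.4554]
||prox(x)|| = 4.8113
Step 4: Proximal objective.
0.5*||prox-x||^2 = 5.5445
lambda*||prox|| = 16.0216
Total = 21.5659


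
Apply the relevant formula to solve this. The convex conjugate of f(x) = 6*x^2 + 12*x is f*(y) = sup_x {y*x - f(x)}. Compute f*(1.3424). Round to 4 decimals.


f*(y) = sup_x {y*x - a*x^2 - b*x} = sup_x {(y-b)*x - a*x^2}
FOC: (y - b) - 2a*x = 0 => x* = (y - b)/(2a)
x* = (1.3424 - 12)/(2*6) = -0.8881
f*(1.3424) = (y-b)^2/(4a) = (1.3424 - 12)^2/(4*6)
= 113.5844/24 = 4.7327


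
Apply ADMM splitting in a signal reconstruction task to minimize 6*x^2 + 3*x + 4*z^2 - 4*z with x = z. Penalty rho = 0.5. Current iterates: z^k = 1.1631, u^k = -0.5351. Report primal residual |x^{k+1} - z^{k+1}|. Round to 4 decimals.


ADMM iteration with rho = 0.5, z^k = 1.1631, u^k = -0.5351
Step 1: x-update.
Minimize 6*x^2 + 3*x + (0.5/2)*(x - 1.1631 - 0.5351)^2
FOC: (2*6 + 0.5)*x = -3 + 0.5*(1.1631 + 0.5351)
x^{k+1} = -0.1721
Step 2: z-update.
Minimize 4*z^2 - 4*z + (0.5/2)*(-0.1721 - z - 0.5351)^2
FOC: (2*4 + 0.5)*z = 4 + 0.5*(-0.1721 - 0.5351)
z^{k+1} = 0.429
Step 3: u-update.
u^{k+1} = -0.5351 - 0.1721 - 0.429 = -1.1362
Step 4: Primal residual = |-0.1721 - 0.429| = 0.6011


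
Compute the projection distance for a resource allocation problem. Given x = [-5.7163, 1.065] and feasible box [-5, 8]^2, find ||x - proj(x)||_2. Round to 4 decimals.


Project each component onto [-5, 8].
clip(-5.7163) = -5.0, clip(1.065) = 1.065
Projection = [-5.0, 1.065]
Squared diffs: [0.5131, 0.0]
Distance = sqrt(0.5131) = 0.7163


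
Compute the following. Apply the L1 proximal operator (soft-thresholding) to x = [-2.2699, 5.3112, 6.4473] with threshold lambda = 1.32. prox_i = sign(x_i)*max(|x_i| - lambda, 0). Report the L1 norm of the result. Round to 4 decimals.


Soft-thresholding with lambda = 1.32:
prox(-2.2699) = sign(-2.2699)*max(|-2.2699| - 1.32, 0) = -0.9499
prox(5.3112) = sign(5.3112)*max(|5.3112| - 1.32, 0) = 3.9912
prox(6.4473) = sign(6.4473)*max(|6.4473| - 1.32, 0) = 5.1273
prox(x) = [-0.9499, 3.9912, 5.1273]
||prox(x)||_1 = 0.9499 + 3.9912 + 5.1273 = 10.0684


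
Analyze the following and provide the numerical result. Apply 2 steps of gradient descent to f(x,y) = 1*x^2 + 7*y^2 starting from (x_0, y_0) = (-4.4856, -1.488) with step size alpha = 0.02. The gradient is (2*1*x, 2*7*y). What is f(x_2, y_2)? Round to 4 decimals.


Gradient descent on f(x,y) = 1*x^2 + 7*y^2.
Starting point: (-4.4856, -1.488), alpha = 0.02
Step 1: grad_x = 2*1*-4.4856 = -8.9712, grad_y = 2*7*-1.488 = -20.832
  x_1 = -4.4856 - 0.02*-8.9712 = -4.3062
  y_1 = -1.488 - 0.02*-20.832 = -1.0714
Step 2: grad_x = 2*1*-4.3062 = -8.6124, grad_y = 2*7*-1.0714 = -14.999
  x_2 = -4.3062 - 0.02*-8.6124 = -4.1339
  y_2 = -1.0714 - 0.02*-14.999 = -0.7714
f(-4.1339, -0.7714) = 1*(-4.1339)^2 + 7*(-0.7714)^2 = 21.2545


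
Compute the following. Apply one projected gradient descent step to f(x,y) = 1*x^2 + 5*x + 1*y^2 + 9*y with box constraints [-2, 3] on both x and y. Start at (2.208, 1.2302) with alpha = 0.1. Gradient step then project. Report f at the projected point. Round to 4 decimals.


Step 1: Compute gradient at (2.208, 1.2302).
grad_x = 2*1*2.208 + 5 = 9.416
grad_y = 2*1*1.2302 + 9 = 11.4604
Step 2: Gradient step.
x_raw = 2.208 - 0.1*9.416 = 1.2664
y_raw = 1.2302 - 0.1*11.4604 = 0.0842
Step 3: Project onto [-2, 3].
x_proj = clip(1.2664) = 1.2664
y_proj = clip(0.0842) = 0.0842
Step 4: Evaluate f.
f(1.2664, 0.0842) = 8.7003


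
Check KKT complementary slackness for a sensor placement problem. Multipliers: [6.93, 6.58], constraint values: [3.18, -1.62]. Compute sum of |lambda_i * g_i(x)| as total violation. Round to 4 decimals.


KKT complementary slackness check:
lambda_1 * g_1 = 6.93 * 3.18 = 22.0374
lambda_2 * g_2 = 6.58 * -1.62 = -10.6596
Total violation = 22.0374 + 10.6596 = 32.697


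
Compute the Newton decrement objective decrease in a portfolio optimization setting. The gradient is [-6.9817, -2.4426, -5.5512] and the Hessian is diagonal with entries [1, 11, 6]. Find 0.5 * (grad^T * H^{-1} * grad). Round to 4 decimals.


Step 1: H is diagonal, so H^(-1) * g = [-6.9817, -0.2221, -0.9252].
Step 2: g^T H^(-1) g = sum_i g_i^2 / H_ii
  = (-6.9817)^2/1 + (-2.4426)^2/11 + (-5.5512)^2/6
  = 48.7441 + 0.5424 + 5.136 = 54.4225
Step 3: Objective decrease = 0.5 * g^T H^(-1) g = 27.2112


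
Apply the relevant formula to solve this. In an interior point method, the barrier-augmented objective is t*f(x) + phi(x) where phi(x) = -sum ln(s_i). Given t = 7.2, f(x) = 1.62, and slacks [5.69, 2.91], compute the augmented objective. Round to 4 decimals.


Step 1: Compute log-barrier.
ln values: [1.7387, 1.0682]
phi = -(1.7387 + 1.0682) = -2.8069
Step 2: Compute augmented objective.
t*f(x) = 7.2*1.62 = 11.664
Total = 11.664 - 2.8069 = 8.8571


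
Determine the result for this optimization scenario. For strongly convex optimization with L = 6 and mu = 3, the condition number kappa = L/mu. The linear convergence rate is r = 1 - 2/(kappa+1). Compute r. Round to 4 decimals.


Step 1: Compute the condition number.
kappa = L/mu = 6/3 = 2.0
Step 2: Compute the convergence rate.
r = 1 - 2/(kappa + 1) = 1 - 2*mu/(L + mu) = (L - mu)/(L + mu) = 3/9 = 0.3333


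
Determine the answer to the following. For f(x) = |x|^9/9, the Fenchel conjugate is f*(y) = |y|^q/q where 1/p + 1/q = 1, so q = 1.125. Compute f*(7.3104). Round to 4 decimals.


The conjugate exponent q satisfies 1/p + 1/q = 1.
p = 9, so q = 9/(9 - 1) = 1.125
|y|^q = 7.3104^1.125 = 9.3742
f*(7.3104) = 9.3742 / 1.125 = 8.3326


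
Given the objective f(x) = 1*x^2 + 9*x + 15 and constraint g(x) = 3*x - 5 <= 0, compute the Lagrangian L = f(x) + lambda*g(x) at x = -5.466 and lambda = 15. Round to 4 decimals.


Step 1: Evaluate f(x).
f(-5.466) = 1*(-5.466)^2 + 9*(-5.466) + 15 = -4.3168
Step 2: Evaluate g(x).
g(-5.466) = 3*-5.466 - 5 = -21.398
Step 3: Compute Lagrangian.
L = -4.3168 + 15*-21.398 = -325.2868


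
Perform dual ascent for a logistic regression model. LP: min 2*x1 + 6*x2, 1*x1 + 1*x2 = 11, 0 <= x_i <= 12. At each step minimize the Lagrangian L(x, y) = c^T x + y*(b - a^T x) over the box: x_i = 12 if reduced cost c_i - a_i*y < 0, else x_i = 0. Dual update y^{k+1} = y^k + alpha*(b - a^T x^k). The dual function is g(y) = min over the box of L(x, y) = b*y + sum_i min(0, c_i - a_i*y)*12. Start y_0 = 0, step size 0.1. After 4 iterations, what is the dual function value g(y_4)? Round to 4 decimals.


Dual ascent for LP: min 2*x1 + 6*x2, 1*x1 + 1*x2 = 11, 0 <= x_i <= 12
Step 1: y^k = 0.0, reduced costs: (2.0, 6.0)
  x^k = (0.0, 0.0), subgradient = b - a^T x = 11.0
  y^{k+1} = 0.0 + 0.1*11.0 = 1.1
Step 2: y^k = 1.1, reduced costs: (0.9, 4.9)
  x^k = (0.0, 0.0), subgradient = b - a^T x = 11.0
  y^{k+1} = 1.1 + 0.1*11.0 = 2.2
Step 3: y^k = 2.2, reduced costs: (-0.2, 3.8)
  x^k = (12.0, 0.0), subgradient = b - a^T x = -1.0
  y^{k+1} = 2.2 + 0.1*-1.0 = 2.1
Step 4: y^k = 2.1, reduced costs: (-0.1, 3.9)
  x^k = (12.0, 0.0), subgradient = b - a^T x = -1.0
  y^{k+1} = 2.1 + 0.1*-1.0 = 2.0
Dual objective at y_4 = 2.0: reduced costs (0.0, 4.0), box minimizer x = (0.0, 0.0)
g(y_4) = b*y + (c1 - a1*y)*x1 + (c2 - a2*y)*x2 = 11*2.0 + 0.0*0.0 + 4.0*0.0 = 22.0 + 0.0 + 0.0 = 22.0


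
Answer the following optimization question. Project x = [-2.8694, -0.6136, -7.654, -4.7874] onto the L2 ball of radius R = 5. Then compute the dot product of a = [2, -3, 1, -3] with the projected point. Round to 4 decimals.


Step 1: Compute ||x|| (intermediates to 6 decimals).
||x|| = sqrt((-2.8694)^2 + (-0.6136)^2 + (-7.654)^2 + (-4.7874)^2) = 9.49278
Step 2: Project.
Since ||x|| > R, scale = R/||x|| = 5/9.49278 = 0.526716, proj(x) = scale * x
proj(x) = [-1.511359, -0.323193, -4.031484, -2.5216]
Step 3: Dot product.
a^T * proj(x) = 2*(-1.511359) - 3*(-0.323193) + 1*(-4.031484) - 3*(-2.5216) = 1.4802


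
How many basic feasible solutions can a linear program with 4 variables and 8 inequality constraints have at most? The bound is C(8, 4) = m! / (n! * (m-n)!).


Each vertex corresponds to some choice of n active constraints out of m, so the number of vertices is at most C(m, n) = m! / (n!(m-n)!).
m = 8, n = 4
Numerator: 8 * 7 * 6 * 5
Denominator: 4! = 24
C(8, 4) = 70


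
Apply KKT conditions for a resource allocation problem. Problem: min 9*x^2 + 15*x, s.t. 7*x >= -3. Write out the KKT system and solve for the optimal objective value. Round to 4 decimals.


Step 1: Try lambda = 0 (constraint inactive).
x_unc = -15/(2*9) = -0.8333
Check: 7*-0.8333 = -5.8331 < -3 -- violated!
Step 2: Constraint must be active: 7*x = -3
x* = -3/7 = -0.4286 (rounded; the exact value -3/7 is used below)
lambda = (2*9*(-3/7) + 15)/7 = 1.0408
Step 3: Compute optimal value.
f(x*) = 9*(-3/7)^2 + 15*(-3/7) = -4.7755


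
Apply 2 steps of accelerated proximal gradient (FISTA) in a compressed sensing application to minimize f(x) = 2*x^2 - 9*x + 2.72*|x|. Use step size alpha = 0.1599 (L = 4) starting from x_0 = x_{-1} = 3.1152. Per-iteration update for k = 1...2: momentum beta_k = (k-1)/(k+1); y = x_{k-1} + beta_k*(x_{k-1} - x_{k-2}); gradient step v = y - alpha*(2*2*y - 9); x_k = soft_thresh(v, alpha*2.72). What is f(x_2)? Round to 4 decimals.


FISTA on f(x) = 2*x^2 - 9*x + 2.72*|x|
L = 4, alpha = 0.1599
Iteration 1: beta = 0.0, y = 3.1152 + 0.0*(3.1152 - 3.1152) = 3.1152
  grad(y) = 3.4608, v = y - alpha*grad = 2.5618
  prox(v) = soft_thresh(2.5618, 0.4349) = 2.1269
Iteration 2: beta = 0.3333, y = 2.1269 + 0.3333*(2.1269 - 3.1152) = 1.7975
  grad(y) = -1.8102, v = y - alpha*grad = 2.0869
  prox(v) = soft_thresh(2.0869, 0.4349) = 1.652
f(x_2) = 2*1.652^2 - 9*1.652 + 2.72*|1.652| = -4.9164


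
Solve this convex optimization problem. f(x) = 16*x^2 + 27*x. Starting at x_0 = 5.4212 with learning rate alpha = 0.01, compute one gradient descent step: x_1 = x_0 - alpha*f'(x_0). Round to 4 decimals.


We compute the gradient at x_0 and apply the update.
f'(x) = 32*x + 27
f'(5.4212) = 32*5.4212 + 27 = 200.4784
x_1 = 5.4212 - 0.01*200.4784 = 3.4164


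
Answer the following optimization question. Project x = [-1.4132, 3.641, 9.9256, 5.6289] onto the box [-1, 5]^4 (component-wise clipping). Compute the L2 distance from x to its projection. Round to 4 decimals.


Project each component onto [-1, 5].
clip(-1.4132) = -1.0, clip(3.641) = 3.641, clip(9.9256) = 5.0, clip(5.6289) = 5.0
Projection = [-1.0, 3.641, 5.0, 5.0]
Squared diffs: [0.1707, 0.0, 24.2615, 0.3955]
Distance = sqrt(24.8277) = 4.9827


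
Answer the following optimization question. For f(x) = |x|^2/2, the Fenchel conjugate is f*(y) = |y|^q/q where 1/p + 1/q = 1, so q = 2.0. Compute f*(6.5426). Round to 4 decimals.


The conjugate exponent q satisfies 1/p + 1/q = 1.
p = 2, so q = 2/(2 - 1) = 2.0
|y|^q = 6.5426^2.0 = 42.8056
f*(6.5426) = 42.8056 / 2.0 = 21.4028


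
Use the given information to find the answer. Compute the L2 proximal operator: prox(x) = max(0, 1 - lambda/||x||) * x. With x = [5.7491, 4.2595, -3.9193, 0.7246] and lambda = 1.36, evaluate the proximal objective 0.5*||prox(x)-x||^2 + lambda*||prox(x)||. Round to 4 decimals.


Step 1: Compute ||x||.
||x|| = 8.1903
Step 2: Compute scaling factor.
scale = max(0, 1 - 1.36/8.1903) = 0.834
Step 3: prox(x) = [4.7945, 3.5522, -3.2685, 0.6043]
||prox(x)|| = 6.8303
Step 4: Proximal objective.
0.5*||prox-x||^2 = 0.9248
lambda*||prox|| = 9.2892
Total = 10.214


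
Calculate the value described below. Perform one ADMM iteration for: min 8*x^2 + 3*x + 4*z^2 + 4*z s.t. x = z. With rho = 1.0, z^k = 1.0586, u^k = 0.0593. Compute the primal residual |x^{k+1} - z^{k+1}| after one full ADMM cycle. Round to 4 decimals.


ADMM iteration with rho = 1.0, z^k = 1.0586, u^k = 0.0593
Step 1: x-update.
Minimize 8*x^2 + 3*x + (1.0/2)*(x - 1.0586 + 0.0593)^2
FOC: (2*8 + 1.0)*x = -3 + 1.0*(1.0586 - 0.0593)
x^{k+1} = -0.1177
Step 2: z-update.
Minimize 4*z^2 + 4*z + (1.0/2)*(-0.1177 - z + 0.0593)^2
FOC: (2*4 + 1.0)*z = -4 + 1.0*(-0.1177 + 0.0593)
z^{k+1} = -0.4509
Step 3: u-update.
u^{k+1} = 0.0593 - 0.1177 + 0.4509 = 0.3925
Step 4: Primal residual = |-0.1177 + 0.4509| = 0.3332


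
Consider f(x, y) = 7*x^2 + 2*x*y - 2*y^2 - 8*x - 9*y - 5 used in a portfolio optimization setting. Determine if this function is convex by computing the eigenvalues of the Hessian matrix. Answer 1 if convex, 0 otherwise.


The Hessian of f(x,y) = 7*x^2 + 2*x*y - 2*y^2 - 8*x - 9*y - 5 is:
H = [[14, 2], [2, -4]]
Trace = 14 - 4 = 10
Determinant = 14*-4 - (2)^2 = -60
Discriminant = (10)^2 - 4*-60 = 340.0
Eigenvalues: lambda_1 = -4.2195, lambda_2 = 14.2195
The function is not convex.

0


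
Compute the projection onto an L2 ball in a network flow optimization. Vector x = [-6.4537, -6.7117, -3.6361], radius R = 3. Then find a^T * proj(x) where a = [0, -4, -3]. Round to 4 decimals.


Step 1: Compute ||x|| (intermediates to 6 decimals).
||x|| = sqrt((-6.4537)^2 + (-6.7117)^2 + (-3.6361)^2) = 9.995918
Step 2: Project.
Since ||x|| > R, scale = R/||x|| = 3/9.995918 = 0.300123, proj(x) = scale * x
proj(x) = [-1.936904, -2.014336, -1.091277]
Step 3: Dot product.
a^T * proj(x) = 0*(-1.936904) - 4*(-2.014336) - 3*(-1.091277) = 11.3312


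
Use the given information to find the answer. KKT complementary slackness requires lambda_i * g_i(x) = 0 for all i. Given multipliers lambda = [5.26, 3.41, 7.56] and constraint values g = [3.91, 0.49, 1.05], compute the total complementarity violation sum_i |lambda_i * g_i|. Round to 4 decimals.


KKT complementary slackness check:
lambda_1 * g_1 = 5.26 * 3.91 = 20.5666
lambda_2 * g_2 = 3.41 * 0.49 = 1.6709
lambda_3 * g_3 = 7.56 * 1.05 = 7.938
Total violation = 20.5666 + 1.6709 + 7.938 = 30.1755


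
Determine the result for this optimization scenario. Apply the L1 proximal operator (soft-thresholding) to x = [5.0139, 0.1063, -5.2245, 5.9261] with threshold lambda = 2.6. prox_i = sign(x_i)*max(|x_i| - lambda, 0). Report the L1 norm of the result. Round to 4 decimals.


Soft-thresholding with lambda = 2.6:
prox(5.0139) = sign(5.0139)*max(|5.0139| - 2.6, 0) = 2.4139
prox(0.1063) = sign(0.1063)*max(|0.1063| - 2.6, 0) = 0.0
prox(-5.2245) = sign(-5.2245)*max(|-5.2245| - 2.6, 0) = -2.6245
prox(5.9261) = sign(5.9261)*max(|5.9261| - 2.6, 0) = 3.3261
prox(x) = [2.4139, 0.0, -2.6245, 3.3261]
||prox(x)||_1 = 2.4139 + 0.0 + 2.6245 + 3.3261 = 8.3645


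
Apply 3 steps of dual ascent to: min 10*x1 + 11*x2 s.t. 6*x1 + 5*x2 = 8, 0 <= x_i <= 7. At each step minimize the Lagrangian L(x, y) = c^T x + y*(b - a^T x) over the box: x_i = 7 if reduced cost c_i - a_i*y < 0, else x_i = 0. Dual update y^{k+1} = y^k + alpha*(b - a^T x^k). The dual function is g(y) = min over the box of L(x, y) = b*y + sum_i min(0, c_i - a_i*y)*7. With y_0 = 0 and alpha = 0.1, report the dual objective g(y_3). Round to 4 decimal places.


Dual ascent for LP: min 10*x1 + 11*x2, 6*x1 + 5*x2 = 8, 0 <= x_i <= 7
Step 1: y^k = 0.0, reduced costs: (10.0, 11.0)
  x^k = (0.0, 0.0), subgradient = b - a^T x = 8.0
  y^{k+1} = 0.0 + 0.1*8.0 = 0.8
Step 2: y^k = 0.8, reduced costs: (5.2, 7.0)
  x^k = (0.0, 0.0), subgradient = b - a^T x = 8.0
  y^{k+1} = 0.8 + 0.1*8.0 = 1.6
Step 3: y^k = 1.6, reduced costs: (0.4, 3.0)
  x^k = (0.0, 0.0), subgradient = b - a^T x = 8.0
  y^{k+1} = 1.6 + 0.1*8.0 = 2.4
Dual objective at y_3 = 2.4: reduced costs (-4.4, -1.0), box minimizer x = (7.0, 7.0)
g(y_3) = b*y + (c1 - a1*y)*x1 + (c2 - a2*y)*x2 = 8*2.4 + (-4.4)*7.0 + (-1.0)*7.0 = 19.2 - 30.8 - 7.0 = -18.6
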